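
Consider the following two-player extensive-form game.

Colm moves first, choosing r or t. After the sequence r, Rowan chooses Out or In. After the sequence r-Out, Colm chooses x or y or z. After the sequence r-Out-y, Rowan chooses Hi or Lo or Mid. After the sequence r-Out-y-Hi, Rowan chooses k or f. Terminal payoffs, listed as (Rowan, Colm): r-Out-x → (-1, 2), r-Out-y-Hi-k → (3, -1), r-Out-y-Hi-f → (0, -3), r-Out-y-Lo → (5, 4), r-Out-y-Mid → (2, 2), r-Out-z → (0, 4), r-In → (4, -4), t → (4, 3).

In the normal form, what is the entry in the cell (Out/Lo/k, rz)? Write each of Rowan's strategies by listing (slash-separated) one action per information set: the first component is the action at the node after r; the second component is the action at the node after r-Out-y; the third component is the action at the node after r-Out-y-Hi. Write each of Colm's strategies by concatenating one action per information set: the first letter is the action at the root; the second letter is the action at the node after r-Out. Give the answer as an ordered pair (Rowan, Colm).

Trace the play path from the root:
  Colm plays r
  Rowan plays Out at [r]
  Colm plays z at [r-Out]
→ terminal payoff (0, 4).
(Rowan's choice at the node after r-Out-y is never reached on this path, so it doesn't affect the outcome.)

(0, 4)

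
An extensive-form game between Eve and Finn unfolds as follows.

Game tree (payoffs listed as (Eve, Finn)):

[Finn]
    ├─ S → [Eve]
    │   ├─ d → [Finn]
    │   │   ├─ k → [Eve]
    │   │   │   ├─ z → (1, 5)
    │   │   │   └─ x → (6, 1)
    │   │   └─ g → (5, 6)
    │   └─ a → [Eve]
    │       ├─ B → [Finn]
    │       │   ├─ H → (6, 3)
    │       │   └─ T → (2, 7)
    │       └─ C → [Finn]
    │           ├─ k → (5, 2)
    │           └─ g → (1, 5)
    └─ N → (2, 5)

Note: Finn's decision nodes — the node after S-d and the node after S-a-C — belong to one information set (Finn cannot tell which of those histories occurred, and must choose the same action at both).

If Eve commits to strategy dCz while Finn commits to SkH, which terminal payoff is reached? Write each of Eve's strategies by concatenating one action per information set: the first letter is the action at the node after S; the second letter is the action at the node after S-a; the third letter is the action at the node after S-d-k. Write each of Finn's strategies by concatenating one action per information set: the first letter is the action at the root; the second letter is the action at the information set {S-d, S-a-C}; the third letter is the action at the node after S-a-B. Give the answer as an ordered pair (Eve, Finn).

(1, 5)

Trace the play path from the root:
  Finn plays S
  Eve plays d at [S]
  Finn plays k at [S-d]
  Eve plays z at [S-d-k]
→ terminal payoff (1, 5).
(Eve's choice at the node after S-a is never reached on this path, so it doesn't affect the outcome.)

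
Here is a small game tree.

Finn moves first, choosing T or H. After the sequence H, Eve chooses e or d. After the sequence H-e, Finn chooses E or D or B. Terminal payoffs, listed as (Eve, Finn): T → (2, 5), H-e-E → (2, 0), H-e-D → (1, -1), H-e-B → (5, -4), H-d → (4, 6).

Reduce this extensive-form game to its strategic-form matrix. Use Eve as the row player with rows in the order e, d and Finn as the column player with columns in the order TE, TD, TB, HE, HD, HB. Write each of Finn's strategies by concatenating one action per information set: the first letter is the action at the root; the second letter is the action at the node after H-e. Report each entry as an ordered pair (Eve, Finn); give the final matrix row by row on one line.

e: (2,5) (2,5) (2,5) (2,0) (1,-1) (5,-4) | d: (2,5) (2,5) (2,5) (4,6) (4,6) (4,6)

Row e: TE→(2,5), TD→(2,5), TB→(2,5), HE→(2,0), HD→(1,-1), HB→(5,-4)
Row d: TE→(2,5), TD→(2,5), TB→(2,5), HE→(4,6), HD→(4,6), HB→(4,6)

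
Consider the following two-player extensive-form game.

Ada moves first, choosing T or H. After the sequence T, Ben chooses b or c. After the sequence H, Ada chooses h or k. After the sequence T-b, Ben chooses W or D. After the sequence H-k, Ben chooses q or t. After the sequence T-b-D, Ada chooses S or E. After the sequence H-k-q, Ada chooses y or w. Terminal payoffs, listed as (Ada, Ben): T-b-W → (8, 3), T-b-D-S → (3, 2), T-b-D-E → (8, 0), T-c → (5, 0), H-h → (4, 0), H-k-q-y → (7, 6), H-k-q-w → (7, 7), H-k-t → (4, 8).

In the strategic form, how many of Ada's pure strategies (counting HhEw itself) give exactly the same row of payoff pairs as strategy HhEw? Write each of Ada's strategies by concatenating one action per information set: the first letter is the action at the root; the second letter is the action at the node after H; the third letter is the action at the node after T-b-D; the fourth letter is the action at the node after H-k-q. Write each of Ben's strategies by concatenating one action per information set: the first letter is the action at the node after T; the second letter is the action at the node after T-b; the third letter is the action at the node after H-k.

Row for HhEw (columns bWq, bWt, bDq, bDt, cWq, cWt, cDq, cDt): (4,0) (4,0) (4,0) (4,0) (4,0) (4,0) (4,0) (4,0).
Under HhEw, Ada's choice at the node after T-b-D and at the node after H-k-q can never be reached regardless of what Ben does, so varying those choices leaves every outcome unchanged.
Holding the reachable choices fixed and varying the unreachable ones freely already gives 2 × 2 = 4 equivalent strategies.
No other strategy reproduces this row, so those 4 are the full class: HhSy, HhSw, HhEy, HhEw.

4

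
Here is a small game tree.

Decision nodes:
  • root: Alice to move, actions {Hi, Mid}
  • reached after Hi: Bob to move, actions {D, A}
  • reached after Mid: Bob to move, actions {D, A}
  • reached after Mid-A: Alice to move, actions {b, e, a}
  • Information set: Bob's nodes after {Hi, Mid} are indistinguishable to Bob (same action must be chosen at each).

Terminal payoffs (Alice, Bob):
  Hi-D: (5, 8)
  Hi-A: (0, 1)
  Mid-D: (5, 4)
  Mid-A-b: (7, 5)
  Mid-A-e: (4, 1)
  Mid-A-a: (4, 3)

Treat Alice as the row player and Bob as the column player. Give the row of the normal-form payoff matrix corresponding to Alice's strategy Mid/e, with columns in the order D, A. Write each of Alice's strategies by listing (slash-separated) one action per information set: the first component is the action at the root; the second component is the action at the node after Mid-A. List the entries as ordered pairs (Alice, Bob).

vs D: Alice plays Mid → Bob plays D at [Mid] → (5, 4)
vs A: Alice plays Mid → Bob plays A at [Mid] → Alice plays e at [Mid-A] → (4, 1)

(5,4) (4,1)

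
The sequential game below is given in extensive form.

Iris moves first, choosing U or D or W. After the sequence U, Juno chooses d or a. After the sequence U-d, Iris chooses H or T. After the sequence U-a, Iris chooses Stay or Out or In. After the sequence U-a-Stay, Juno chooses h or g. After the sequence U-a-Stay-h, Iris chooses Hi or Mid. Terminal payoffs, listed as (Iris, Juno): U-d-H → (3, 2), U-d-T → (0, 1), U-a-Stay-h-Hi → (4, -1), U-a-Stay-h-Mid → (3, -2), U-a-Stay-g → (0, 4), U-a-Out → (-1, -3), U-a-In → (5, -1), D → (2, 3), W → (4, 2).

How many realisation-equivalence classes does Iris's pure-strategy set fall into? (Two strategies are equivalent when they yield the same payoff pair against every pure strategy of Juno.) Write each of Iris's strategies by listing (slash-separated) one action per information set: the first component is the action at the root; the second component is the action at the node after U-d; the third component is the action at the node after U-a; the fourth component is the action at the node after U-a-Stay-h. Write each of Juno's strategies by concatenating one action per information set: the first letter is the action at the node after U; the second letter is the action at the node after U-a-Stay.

Iris has 36 pure strategies: U/H/Stay/Hi, U/H/Stay/Mid, U/H/Out/Hi, U/H/Out/Mid, U/H/In/Hi, U/H/In/Mid, U/T/Stay/Hi, U/T/Stay/Mid, U/T/Out/Hi, U/T/Out/Mid, U/T/In/Hi, U/T/In/Mid, D/H/Stay/Hi, D/H/Stay/Mid, D/H/Out/Hi, D/H/Out/Mid, D/H/In/Hi, D/H/In/Mid, D/T/Stay/Hi, D/T/Stay/Mid, D/T/Out/Hi, D/T/Out/Mid, D/T/In/Hi, D/T/In/Mid, W/H/Stay/Hi, W/H/Stay/Mid, W/H/Out/Hi, W/H/Out/Mid, W/H/In/Hi, W/H/In/Mid, W/T/Stay/Hi, W/T/Stay/Mid, W/T/Out/Hi, W/T/Out/Mid, W/T/In/Hi, W/T/In/Mid. Columns: dh, dg, ah, ag.
{U/H/Stay/Hi} → row (3,2) (3,2) (4,-1) (0,4)
{U/H/Stay/Mid} → row (3,2) (3,2) (3,-2) (0,4)
{U/H/Out/Hi, U/H/Out/Mid} → row (3,2) (3,2) (-1,-3) (-1,-3)
{U/H/In/Hi, U/H/In/Mid} → row (3,2) (3,2) (5,-1) (5,-1)
{U/T/Stay/Hi} → row (0,1) (0,1) (4,-1) (0,4)
{U/T/Stay/Mid} → row (0,1) (0,1) (3,-2) (0,4)
{U/T/Out/Hi, U/T/Out/Mid} → row (0,1) (0,1) (-1,-3) (-1,-3)
{U/T/In/Hi, U/T/In/Mid} → row (0,1) (0,1) (5,-1) (5,-1)
{D/H/Stay/Hi, D/H/Stay/Mid, D/H/Out/Hi, D/H/Out/Mid, D/H/In/Hi, D/H/In/Mid, D/T/Stay/Hi, D/T/Stay/Mid, D/T/Out/Hi, D/T/Out/Mid, D/T/In/Hi, D/T/In/Mid} → row (2,3) (2,3) (2,3) (2,3)
{W/H/Stay/Hi, W/H/Stay/Mid, W/H/Out/Hi, W/H/Out/Mid, W/H/In/Hi, W/H/In/Mid, W/T/Stay/Hi, W/T/Stay/Mid, W/T/Out/Hi, W/T/Out/Mid, W/T/In/Hi, W/T/In/Mid} → row (4,2) (4,2) (4,2) (4,2)
That's 10 distinct rows out of 36 strategies.

10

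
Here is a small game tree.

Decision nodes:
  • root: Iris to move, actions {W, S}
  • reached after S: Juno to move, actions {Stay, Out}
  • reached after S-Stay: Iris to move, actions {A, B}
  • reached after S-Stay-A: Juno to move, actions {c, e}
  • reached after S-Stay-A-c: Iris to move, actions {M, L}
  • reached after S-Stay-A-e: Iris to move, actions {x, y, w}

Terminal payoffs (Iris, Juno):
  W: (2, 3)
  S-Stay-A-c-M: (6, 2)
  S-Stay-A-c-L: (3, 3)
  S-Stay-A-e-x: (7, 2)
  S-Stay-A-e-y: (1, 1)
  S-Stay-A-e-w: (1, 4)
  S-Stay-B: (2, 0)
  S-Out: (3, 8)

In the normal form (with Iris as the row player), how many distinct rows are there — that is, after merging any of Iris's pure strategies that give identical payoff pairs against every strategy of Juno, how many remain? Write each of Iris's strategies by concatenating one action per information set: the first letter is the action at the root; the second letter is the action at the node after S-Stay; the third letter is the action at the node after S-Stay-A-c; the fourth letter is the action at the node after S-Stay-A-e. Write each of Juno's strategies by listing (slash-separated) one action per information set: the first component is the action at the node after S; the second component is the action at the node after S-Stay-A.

Iris has 24 pure strategies: WAMx, WAMy, WAMw, WALx, WALy, WALw, WBMx, WBMy, WBMw, WBLx, WBLy, WBLw, SAMx, SAMy, SAMw, SALx, SALy, SALw, SBMx, SBMy, SBMw, SBLx, SBLy, SBLw. Columns: Stay/c, Stay/e, Out/c, Out/e.
{WAMx, WAMy, WAMw, WALx, WALy, WALw, WBMx, WBMy, WBMw, WBLx, WBLy, WBLw} → row (2,3) (2,3) (2,3) (2,3)
{SAMx} → row (6,2) (7,2) (3,8) (3,8)
{SAMy} → row (6,2) (1,1) (3,8) (3,8)
{SAMw} → row (6,2) (1,4) (3,8) (3,8)
{SALx} → row (3,3) (7,2) (3,8) (3,8)
{SALy} → row (3,3) (1,1) (3,8) (3,8)
{SALw} → row (3,3) (1,4) (3,8) (3,8)
{SBMx, SBMy, SBMw, SBLx, SBLy, SBLw} → row (2,0) (2,0) (3,8) (3,8)
That's 8 distinct rows out of 24 strategies.

8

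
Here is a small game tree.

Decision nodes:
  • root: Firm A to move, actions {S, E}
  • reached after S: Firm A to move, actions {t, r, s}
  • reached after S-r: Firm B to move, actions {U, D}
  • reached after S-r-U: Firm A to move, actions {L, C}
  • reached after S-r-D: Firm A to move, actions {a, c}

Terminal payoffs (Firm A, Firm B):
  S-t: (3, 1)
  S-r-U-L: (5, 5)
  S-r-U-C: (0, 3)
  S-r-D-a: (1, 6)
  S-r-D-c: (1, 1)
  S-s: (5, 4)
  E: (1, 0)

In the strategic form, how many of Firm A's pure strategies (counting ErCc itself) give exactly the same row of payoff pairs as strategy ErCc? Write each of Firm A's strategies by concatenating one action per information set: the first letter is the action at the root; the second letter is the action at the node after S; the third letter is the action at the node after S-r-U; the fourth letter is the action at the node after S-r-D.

Row for ErCc (columns U, D): (1,0) (1,0).
Under ErCc, Firm A's choice at the node after S and at the node after S-r-U and at the node after S-r-D can never be reached regardless of what Firm B does, so varying those choices leaves every outcome unchanged.
Holding the reachable choices fixed and varying the unreachable ones freely already gives 3 × 2 × 2 = 12 equivalent strategies.
No other strategy reproduces this row, so those 12 are the full class: EtLa, EtLc, EtCa, EtCc, ErLa, ErLc, ErCa, ErCc, EsLa, EsLc, EsCa, EsCc.

12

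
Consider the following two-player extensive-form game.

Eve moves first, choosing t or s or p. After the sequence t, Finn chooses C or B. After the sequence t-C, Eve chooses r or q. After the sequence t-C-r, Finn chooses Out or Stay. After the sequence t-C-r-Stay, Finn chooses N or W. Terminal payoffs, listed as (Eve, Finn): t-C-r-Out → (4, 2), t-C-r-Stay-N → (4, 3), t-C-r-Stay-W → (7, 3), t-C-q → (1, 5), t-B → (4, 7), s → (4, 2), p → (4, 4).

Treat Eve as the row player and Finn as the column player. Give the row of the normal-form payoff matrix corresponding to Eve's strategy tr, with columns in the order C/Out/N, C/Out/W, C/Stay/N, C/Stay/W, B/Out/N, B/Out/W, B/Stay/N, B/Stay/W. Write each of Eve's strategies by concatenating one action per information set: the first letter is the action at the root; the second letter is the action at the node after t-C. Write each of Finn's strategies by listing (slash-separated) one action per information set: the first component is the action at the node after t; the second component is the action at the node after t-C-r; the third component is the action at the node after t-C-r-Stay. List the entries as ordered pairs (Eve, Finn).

vs C/Out/N: Eve plays t → Finn plays C at [t] → Eve plays r at [t-C] → Finn plays Out at [t-C-r] → (4, 2)
vs C/Out/W: Eve plays t → Finn plays C at [t] → Eve plays r at [t-C] → Finn plays Out at [t-C-r] → (4, 2)
vs C/Stay/N: Eve plays t → Finn plays C at [t] → Eve plays r at [t-C] → Finn plays Stay at [t-C-r] → Finn plays N at [t-C-r-Stay] → (4, 3)
vs C/Stay/W: Eve plays t → Finn plays C at [t] → Eve plays r at [t-C] → Finn plays Stay at [t-C-r] → Finn plays W at [t-C-r-Stay] → (7, 3)
vs B/Out/N: Eve plays t → Finn plays B at [t] → (4, 7)
vs B/Out/W: Eve plays t → Finn plays B at [t] → (4, 7)
vs B/Stay/N: Eve plays t → Finn plays B at [t] → (4, 7)
vs B/Stay/W: Eve plays t → Finn plays B at [t] → (4, 7)

(4,2) (4,2) (4,3) (7,3) (4,7) (4,7) (4,7) (4,7)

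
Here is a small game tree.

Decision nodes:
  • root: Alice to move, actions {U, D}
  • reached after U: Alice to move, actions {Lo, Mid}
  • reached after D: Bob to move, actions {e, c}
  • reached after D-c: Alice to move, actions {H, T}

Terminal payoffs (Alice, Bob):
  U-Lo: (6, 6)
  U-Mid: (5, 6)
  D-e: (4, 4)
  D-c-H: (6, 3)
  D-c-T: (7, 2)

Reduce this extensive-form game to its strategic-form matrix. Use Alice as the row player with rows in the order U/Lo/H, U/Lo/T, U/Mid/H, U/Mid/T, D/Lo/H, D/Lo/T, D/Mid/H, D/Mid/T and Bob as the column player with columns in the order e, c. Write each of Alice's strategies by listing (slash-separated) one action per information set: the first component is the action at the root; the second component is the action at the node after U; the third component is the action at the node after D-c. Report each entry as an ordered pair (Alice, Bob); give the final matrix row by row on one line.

U/Lo/H: (6,6) (6,6) | U/Lo/T: (6,6) (6,6) | U/Mid/H: (5,6) (5,6) | U/Mid/T: (5,6) (5,6) | D/Lo/H: (4,4) (6,3) | D/Lo/T: (4,4) (7,2) | D/Mid/H: (4,4) (6,3) | D/Mid/T: (4,4) (7,2)

Row U/Lo/H: e→(6,6), c→(6,6)
Row U/Lo/T: e→(6,6), c→(6,6)
Row U/Mid/H: e→(5,6), c→(5,6)
Row U/Mid/T: e→(5,6), c→(5,6)
Row D/Lo/H: e→(4,4), c→(6,3)
Row D/Lo/T: e→(4,4), c→(7,2)
Row D/Mid/H: e→(4,4), c→(6,3)
Row D/Mid/T: e→(4,4), c→(7,2)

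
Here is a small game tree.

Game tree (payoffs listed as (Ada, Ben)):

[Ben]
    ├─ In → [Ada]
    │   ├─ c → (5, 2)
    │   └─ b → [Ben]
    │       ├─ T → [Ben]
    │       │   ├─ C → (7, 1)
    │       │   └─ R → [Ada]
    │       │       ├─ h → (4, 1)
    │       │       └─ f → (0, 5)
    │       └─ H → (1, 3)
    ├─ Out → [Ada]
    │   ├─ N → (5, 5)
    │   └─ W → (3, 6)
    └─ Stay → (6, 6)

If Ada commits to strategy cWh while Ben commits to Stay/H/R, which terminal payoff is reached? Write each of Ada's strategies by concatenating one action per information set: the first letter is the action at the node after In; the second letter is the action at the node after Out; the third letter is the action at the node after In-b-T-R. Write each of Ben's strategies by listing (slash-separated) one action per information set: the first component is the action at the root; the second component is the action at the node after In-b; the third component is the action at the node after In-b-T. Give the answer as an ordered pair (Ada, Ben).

(6, 6)

Trace the play path from the root:
  Ben plays Stay
→ terminal payoff (6, 6).
(Ada's choice at the node after In is never reached on this path, so it doesn't affect the outcome.)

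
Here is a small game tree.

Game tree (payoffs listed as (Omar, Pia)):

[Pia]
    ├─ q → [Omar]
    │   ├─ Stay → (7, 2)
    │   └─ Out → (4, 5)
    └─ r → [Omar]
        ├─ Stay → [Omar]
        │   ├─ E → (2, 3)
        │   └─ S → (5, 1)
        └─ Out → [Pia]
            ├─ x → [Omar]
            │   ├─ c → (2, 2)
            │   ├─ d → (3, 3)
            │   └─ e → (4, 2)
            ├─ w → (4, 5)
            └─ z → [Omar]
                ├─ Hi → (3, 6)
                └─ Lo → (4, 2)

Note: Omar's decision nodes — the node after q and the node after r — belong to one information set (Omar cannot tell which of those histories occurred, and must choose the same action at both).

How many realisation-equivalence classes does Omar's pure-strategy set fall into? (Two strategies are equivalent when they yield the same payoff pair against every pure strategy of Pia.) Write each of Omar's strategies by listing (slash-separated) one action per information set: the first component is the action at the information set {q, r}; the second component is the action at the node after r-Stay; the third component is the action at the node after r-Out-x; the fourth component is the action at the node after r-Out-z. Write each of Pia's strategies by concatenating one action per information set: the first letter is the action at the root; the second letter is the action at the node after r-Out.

Omar has 24 pure strategies: Stay/E/c/Hi, Stay/E/c/Lo, Stay/E/d/Hi, Stay/E/d/Lo, Stay/E/e/Hi, Stay/E/e/Lo, Stay/S/c/Hi, Stay/S/c/Lo, Stay/S/d/Hi, Stay/S/d/Lo, Stay/S/e/Hi, Stay/S/e/Lo, Out/E/c/Hi, Out/E/c/Lo, Out/E/d/Hi, Out/E/d/Lo, Out/E/e/Hi, Out/E/e/Lo, Out/S/c/Hi, Out/S/c/Lo, Out/S/d/Hi, Out/S/d/Lo, Out/S/e/Hi, Out/S/e/Lo. Columns: qx, qw, qz, rx, rw, rz.
{Stay/E/c/Hi, Stay/E/c/Lo, Stay/E/d/Hi, Stay/E/d/Lo, Stay/E/e/Hi, Stay/E/e/Lo} → row (7,2) (7,2) (7,2) (2,3) (2,3) (2,3)
{Stay/S/c/Hi, Stay/S/c/Lo, Stay/S/d/Hi, Stay/S/d/Lo, Stay/S/e/Hi, Stay/S/e/Lo} → row (7,2) (7,2) (7,2) (5,1) (5,1) (5,1)
{Out/E/c/Hi, Out/S/c/Hi} → row (4,5) (4,5) (4,5) (2,2) (4,5) (3,6)
{Out/E/c/Lo, Out/S/c/Lo} → row (4,5) (4,5) (4,5) (2,2) (4,5) (4,2)
{Out/E/d/Hi, Out/S/d/Hi} → row (4,5) (4,5) (4,5) (3,3) (4,5) (3,6)
{Out/E/d/Lo, Out/S/d/Lo} → row (4,5) (4,5) (4,5) (3,3) (4,5) (4,2)
{Out/E/e/Hi, Out/S/e/Hi} → row (4,5) (4,5) (4,5) (4,2) (4,5) (3,6)
{Out/E/e/Lo, Out/S/e/Lo} → row (4,5) (4,5) (4,5) (4,2) (4,5) (4,2)
That's 8 distinct rows out of 24 strategies.

8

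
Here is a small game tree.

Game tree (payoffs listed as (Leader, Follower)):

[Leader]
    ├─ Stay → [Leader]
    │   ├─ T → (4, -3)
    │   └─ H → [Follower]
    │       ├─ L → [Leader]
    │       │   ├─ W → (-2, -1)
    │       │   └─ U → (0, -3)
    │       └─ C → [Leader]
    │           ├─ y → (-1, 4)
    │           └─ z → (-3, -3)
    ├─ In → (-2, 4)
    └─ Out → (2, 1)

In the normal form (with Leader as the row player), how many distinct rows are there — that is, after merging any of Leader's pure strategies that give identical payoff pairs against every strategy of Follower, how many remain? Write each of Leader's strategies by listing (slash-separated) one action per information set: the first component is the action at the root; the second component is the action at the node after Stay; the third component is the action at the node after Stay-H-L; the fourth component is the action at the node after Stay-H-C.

7

Leader has 24 pure strategies: Stay/T/W/y, Stay/T/W/z, Stay/T/U/y, Stay/T/U/z, Stay/H/W/y, Stay/H/W/z, Stay/H/U/y, Stay/H/U/z, In/T/W/y, In/T/W/z, In/T/U/y, In/T/U/z, In/H/W/y, In/H/W/z, In/H/U/y, In/H/U/z, Out/T/W/y, Out/T/W/z, Out/T/U/y, Out/T/U/z, Out/H/W/y, Out/H/W/z, Out/H/U/y, Out/H/U/z. Columns: L, C.
{Stay/T/W/y, Stay/T/W/z, Stay/T/U/y, Stay/T/U/z} → row (4,-3) (4,-3)
{Stay/H/W/y} → row (-2,-1) (-1,4)
{Stay/H/W/z} → row (-2,-1) (-3,-3)
{Stay/H/U/y} → row (0,-3) (-1,4)
{Stay/H/U/z} → row (0,-3) (-3,-3)
{In/T/W/y, In/T/W/z, In/T/U/y, In/T/U/z, In/H/W/y, In/H/W/z, In/H/U/y, In/H/U/z} → row (-2,4) (-2,4)
{Out/T/W/y, Out/T/W/z, Out/T/U/y, Out/T/U/z, Out/H/W/y, Out/H/W/z, Out/H/U/y, Out/H/U/z} → row (2,1) (2,1)
That's 7 distinct rows out of 24 strategies.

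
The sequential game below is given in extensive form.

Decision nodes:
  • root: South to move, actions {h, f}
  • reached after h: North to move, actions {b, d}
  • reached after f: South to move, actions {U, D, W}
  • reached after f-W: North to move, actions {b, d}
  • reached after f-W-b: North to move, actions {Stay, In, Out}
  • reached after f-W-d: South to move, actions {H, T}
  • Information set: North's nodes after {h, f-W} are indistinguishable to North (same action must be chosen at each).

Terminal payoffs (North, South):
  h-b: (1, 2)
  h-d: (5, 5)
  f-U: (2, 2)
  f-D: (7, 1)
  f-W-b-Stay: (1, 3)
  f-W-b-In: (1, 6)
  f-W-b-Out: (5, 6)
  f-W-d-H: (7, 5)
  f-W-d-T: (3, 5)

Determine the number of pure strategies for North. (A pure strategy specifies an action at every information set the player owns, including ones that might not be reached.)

6

North owns the information set {h, f-W} with actions {b, d} — two choices.
North owns the node after f-W-b with actions {Stay, In, Out} — three choices.
A pure strategy fixes one action at each information set independently, so the count is the product 2 × 3 = 6.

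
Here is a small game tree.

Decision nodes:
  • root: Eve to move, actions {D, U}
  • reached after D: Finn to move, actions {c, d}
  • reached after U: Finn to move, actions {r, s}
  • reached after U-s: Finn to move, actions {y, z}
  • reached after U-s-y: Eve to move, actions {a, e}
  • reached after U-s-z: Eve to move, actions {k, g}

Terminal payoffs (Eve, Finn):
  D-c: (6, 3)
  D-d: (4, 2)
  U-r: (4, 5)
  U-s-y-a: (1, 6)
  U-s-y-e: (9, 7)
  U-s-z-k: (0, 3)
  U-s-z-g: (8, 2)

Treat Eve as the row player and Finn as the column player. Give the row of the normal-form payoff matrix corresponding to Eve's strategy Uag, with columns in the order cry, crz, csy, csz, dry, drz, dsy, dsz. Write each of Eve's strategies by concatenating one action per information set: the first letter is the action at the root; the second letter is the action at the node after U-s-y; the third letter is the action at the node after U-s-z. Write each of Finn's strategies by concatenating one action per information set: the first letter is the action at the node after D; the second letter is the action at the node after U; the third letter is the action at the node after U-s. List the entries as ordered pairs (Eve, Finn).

(4,5) (4,5) (1,6) (8,2) (4,5) (4,5) (1,6) (8,2)

vs cry: Eve plays U → Finn plays r at [U] → (4, 5)
vs crz: Eve plays U → Finn plays r at [U] → (4, 5)
vs csy: Eve plays U → Finn plays s at [U] → Finn plays y at [U-s] → Eve plays a at [U-s-y] → (1, 6)
vs csz: Eve plays U → Finn plays s at [U] → Finn plays z at [U-s] → Eve plays g at [U-s-z] → (8, 2)
vs dry: Eve plays U → Finn plays r at [U] → (4, 5)
vs drz: Eve plays U → Finn plays r at [U] → (4, 5)
vs dsy: Eve plays U → Finn plays s at [U] → Finn plays y at [U-s] → Eve plays a at [U-s-y] → (1, 6)
vs dsz: Eve plays U → Finn plays s at [U] → Finn plays z at [U-s] → Eve plays g at [U-s-z] → (8, 2)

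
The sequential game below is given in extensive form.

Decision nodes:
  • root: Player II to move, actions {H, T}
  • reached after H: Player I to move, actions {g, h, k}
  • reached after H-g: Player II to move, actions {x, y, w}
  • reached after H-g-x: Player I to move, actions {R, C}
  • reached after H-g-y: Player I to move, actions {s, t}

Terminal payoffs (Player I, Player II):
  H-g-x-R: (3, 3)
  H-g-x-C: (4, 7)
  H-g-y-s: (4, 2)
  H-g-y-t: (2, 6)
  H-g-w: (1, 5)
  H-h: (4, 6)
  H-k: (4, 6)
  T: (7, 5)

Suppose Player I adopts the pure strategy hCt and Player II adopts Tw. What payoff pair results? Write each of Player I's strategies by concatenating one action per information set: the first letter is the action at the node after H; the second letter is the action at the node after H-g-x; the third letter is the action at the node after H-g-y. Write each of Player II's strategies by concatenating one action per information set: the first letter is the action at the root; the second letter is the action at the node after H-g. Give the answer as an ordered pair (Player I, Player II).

(7, 5)

Trace the play path from the root:
  Player II plays T
→ terminal payoff (7, 5).
(Player I's choice at the node after H is never reached on this path, so it doesn't affect the outcome.)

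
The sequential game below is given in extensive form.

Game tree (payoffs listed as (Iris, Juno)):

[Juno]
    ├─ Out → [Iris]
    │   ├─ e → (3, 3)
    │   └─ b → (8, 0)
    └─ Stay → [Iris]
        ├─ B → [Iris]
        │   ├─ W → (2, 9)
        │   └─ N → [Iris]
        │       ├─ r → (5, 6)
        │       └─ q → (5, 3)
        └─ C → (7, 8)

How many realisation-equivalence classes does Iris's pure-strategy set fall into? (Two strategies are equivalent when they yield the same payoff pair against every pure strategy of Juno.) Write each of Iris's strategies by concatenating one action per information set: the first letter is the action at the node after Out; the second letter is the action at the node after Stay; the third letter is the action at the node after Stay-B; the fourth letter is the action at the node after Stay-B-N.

8

Iris has 16 pure strategies: eBWr, eBWq, eBNr, eBNq, eCWr, eCWq, eCNr, eCNq, bBWr, bBWq, bBNr, bBNq, bCWr, bCWq, bCNr, bCNq. Columns: Out, Stay.
{eBWr, eBWq} → row (3,3) (2,9)
{eBNr} → row (3,3) (5,6)
{eBNq} → row (3,3) (5,3)
{eCWr, eCWq, eCNr, eCNq} → row (3,3) (7,8)
{bBWr, bBWq} → row (8,0) (2,9)
{bBNr} → row (8,0) (5,6)
{bBNq} → row (8,0) (5,3)
{bCWr, bCWq, bCNr, bCNq} → row (8,0) (7,8)
That's 8 distinct rows out of 16 strategies.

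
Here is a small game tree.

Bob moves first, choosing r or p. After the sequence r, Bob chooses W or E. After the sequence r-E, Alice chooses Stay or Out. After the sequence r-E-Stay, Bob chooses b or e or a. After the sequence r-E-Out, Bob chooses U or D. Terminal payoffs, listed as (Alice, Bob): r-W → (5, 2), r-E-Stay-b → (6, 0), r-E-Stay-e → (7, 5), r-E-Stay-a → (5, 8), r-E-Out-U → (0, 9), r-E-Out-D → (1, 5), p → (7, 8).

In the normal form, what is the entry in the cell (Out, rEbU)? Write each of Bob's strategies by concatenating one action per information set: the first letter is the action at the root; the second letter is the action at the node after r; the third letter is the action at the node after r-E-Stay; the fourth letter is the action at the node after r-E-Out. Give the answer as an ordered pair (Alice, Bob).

Trace the play path from the root:
  Bob plays r
  Bob plays E at [r]
  Alice plays Out at [r-E]
  Bob plays U at [r-E-Out]
→ terminal payoff (0, 9).
(Bob's choice at the node after r-E-Stay is never reached on this path, so it doesn't affect the outcome.)

(0, 9)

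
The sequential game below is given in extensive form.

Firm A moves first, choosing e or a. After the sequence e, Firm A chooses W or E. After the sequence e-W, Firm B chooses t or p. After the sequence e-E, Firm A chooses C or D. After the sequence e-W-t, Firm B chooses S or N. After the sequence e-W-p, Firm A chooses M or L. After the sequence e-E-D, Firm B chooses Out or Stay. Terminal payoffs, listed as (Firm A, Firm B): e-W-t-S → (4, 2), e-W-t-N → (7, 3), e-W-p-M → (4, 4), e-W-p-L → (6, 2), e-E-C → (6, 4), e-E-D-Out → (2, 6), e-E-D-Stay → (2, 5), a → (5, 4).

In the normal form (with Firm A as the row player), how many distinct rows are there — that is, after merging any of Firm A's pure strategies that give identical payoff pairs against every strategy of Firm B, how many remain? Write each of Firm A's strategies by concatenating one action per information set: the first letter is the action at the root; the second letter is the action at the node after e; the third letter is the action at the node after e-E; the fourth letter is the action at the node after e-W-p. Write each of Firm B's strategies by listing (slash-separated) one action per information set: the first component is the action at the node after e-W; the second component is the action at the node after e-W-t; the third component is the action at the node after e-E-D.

5

Firm A has 16 pure strategies: eWCM, eWCL, eWDM, eWDL, eECM, eECL, eEDM, eEDL, aWCM, aWCL, aWDM, aWDL, aECM, aECL, aEDM, aEDL. Columns: t/S/Out, t/S/Stay, t/N/Out, t/N/Stay, p/S/Out, p/S/Stay, p/N/Out, p/N/Stay.
{eWCM, eWDM} → row (4,2) (4,2) (7,3) (7,3) (4,4) (4,4) (4,4) (4,4)
{eWCL, eWDL} → row (4,2) (4,2) (7,3) (7,3) (6,2) (6,2) (6,2) (6,2)
{eECM, eECL} → row (6,4) (6,4) (6,4) (6,4) (6,4) (6,4) (6,4) (6,4)
{eEDM, eEDL} → row (2,6) (2,5) (2,6) (2,5) (2,6) (2,5) (2,6) (2,5)
{aWCM, aWCL, aWDM, aWDL, aECM, aECL, aEDM, aEDL} → row (5,4) (5,4) (5,4) (5,4) (5,4) (5,4) (5,4) (5,4)
That's 5 distinct rows out of 16 strategies.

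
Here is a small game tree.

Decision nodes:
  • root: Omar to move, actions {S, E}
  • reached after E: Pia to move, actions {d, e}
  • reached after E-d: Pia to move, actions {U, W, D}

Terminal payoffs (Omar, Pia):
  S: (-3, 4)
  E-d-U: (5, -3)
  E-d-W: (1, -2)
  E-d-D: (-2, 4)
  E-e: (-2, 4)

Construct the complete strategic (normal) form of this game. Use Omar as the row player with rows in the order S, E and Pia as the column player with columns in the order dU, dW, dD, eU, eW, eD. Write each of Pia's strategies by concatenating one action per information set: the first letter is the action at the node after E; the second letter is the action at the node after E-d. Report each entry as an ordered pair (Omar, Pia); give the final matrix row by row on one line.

S: (-3,4) (-3,4) (-3,4) (-3,4) (-3,4) (-3,4) | E: (5,-3) (1,-2) (-2,4) (-2,4) (-2,4) (-2,4)

Row S: dU→(-3,4), dW→(-3,4), dD→(-3,4), eU→(-3,4), eW→(-3,4), eD→(-3,4)
Row E: dU→(5,-3), dW→(1,-2), dD→(-2,4), eU→(-2,4), eW→(-2,4), eD→(-2,4)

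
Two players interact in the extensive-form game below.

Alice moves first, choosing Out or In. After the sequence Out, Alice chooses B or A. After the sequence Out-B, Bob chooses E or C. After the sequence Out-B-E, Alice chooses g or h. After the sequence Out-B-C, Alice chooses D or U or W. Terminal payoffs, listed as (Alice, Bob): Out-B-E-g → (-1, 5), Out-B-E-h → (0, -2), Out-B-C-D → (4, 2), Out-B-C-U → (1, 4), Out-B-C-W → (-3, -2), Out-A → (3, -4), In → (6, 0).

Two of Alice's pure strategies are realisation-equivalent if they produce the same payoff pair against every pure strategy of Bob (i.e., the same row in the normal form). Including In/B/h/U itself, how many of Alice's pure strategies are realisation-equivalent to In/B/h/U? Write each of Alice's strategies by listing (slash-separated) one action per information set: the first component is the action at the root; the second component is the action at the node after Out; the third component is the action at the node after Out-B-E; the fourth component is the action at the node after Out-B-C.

12

Row for In/B/h/U (columns E, C): (6,0) (6,0).
Under In/B/h/U, Alice's choice at the node after Out and at the node after Out-B-E and at the node after Out-B-C can never be reached regardless of what Bob does, so varying those choices leaves every outcome unchanged.
Holding the reachable choices fixed and varying the unreachable ones freely already gives 2 × 2 × 3 = 12 equivalent strategies.
No other strategy reproduces this row, so those 12 are the full class: In/B/g/D, In/B/g/U, In/B/g/W, In/B/h/D, In/B/h/U, In/B/h/W, In/A/g/D, In/A/g/U, In/A/g/W, In/A/h/D, In/A/h/U, In/A/h/W.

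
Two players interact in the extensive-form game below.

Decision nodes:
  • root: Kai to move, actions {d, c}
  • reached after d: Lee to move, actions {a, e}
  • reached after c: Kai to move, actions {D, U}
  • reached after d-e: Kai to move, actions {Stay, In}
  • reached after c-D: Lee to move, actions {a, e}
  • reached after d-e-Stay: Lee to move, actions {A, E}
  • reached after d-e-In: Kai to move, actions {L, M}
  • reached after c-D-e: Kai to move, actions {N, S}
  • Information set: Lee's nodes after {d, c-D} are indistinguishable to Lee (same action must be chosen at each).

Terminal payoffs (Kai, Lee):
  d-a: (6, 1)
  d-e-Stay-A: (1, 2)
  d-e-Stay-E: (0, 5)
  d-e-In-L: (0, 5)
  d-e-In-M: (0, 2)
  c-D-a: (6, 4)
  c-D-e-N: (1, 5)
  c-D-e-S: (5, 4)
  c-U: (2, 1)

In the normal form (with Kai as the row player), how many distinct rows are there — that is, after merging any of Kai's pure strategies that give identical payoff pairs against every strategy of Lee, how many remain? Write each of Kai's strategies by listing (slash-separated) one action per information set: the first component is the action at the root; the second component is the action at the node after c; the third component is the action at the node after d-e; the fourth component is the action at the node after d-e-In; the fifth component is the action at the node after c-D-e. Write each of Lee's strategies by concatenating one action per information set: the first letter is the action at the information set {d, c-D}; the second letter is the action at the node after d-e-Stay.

6

Kai has 32 pure strategies: d/D/Stay/L/N, d/D/Stay/L/S, d/D/Stay/M/N, d/D/Stay/M/S, d/D/In/L/N, d/D/In/L/S, d/D/In/M/N, d/D/In/M/S, d/U/Stay/L/N, d/U/Stay/L/S, d/U/Stay/M/N, d/U/Stay/M/S, d/U/In/L/N, d/U/In/L/S, d/U/In/M/N, d/U/In/M/S, c/D/Stay/L/N, c/D/Stay/L/S, c/D/Stay/M/N, c/D/Stay/M/S, c/D/In/L/N, c/D/In/L/S, c/D/In/M/N, c/D/In/M/S, c/U/Stay/L/N, c/U/Stay/L/S, c/U/Stay/M/N, c/U/Stay/M/S, c/U/In/L/N, c/U/In/L/S, c/U/In/M/N, c/U/In/M/S. Columns: aA, aE, eA, eE.
{d/D/Stay/L/N, d/D/Stay/L/S, d/D/Stay/M/N, d/D/Stay/M/S, d/U/Stay/L/N, d/U/Stay/L/S, d/U/Stay/M/N, d/U/Stay/M/S} → row (6,1) (6,1) (1,2) (0,5)
{d/D/In/L/N, d/D/In/L/S, d/U/In/L/N, d/U/In/L/S} → row (6,1) (6,1) (0,5) (0,5)
{d/D/In/M/N, d/D/In/M/S, d/U/In/M/N, d/U/In/M/S} → row (6,1) (6,1) (0,2) (0,2)
{c/D/Stay/L/N, c/D/Stay/M/N, c/D/In/L/N, c/D/In/M/N} → row (6,4) (6,4) (1,5) (1,5)
{c/D/Stay/L/S, c/D/Stay/M/S, c/D/In/L/S, c/D/In/M/S} → row (6,4) (6,4) (5,4) (5,4)
{c/U/Stay/L/N, c/U/Stay/L/S, c/U/Stay/M/N, c/U/Stay/M/S, c/U/In/L/N, c/U/In/L/S, c/U/In/M/N, c/U/In/M/S} → row (2,1) (2,1) (2,1) (2,1)
That's 6 distinct rows out of 32 strategies.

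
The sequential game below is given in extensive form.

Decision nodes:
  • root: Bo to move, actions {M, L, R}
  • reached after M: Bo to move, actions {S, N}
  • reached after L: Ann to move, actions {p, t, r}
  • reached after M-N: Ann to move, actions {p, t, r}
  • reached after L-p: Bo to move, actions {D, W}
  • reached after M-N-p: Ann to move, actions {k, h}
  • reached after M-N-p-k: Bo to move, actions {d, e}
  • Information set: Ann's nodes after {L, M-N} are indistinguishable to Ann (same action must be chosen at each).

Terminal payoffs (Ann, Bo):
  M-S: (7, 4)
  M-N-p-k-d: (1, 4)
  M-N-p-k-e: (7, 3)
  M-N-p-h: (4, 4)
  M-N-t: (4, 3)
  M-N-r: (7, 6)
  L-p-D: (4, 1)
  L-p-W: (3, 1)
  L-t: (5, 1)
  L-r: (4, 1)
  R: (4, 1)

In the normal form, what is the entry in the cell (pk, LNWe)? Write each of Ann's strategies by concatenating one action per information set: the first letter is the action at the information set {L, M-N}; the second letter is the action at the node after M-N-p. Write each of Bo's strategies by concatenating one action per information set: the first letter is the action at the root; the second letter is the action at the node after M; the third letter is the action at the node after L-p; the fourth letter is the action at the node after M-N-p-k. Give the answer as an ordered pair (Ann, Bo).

(3, 1)

Trace the play path from the root:
  Bo plays L
  Ann plays p at [L]
  Bo plays W at [L-p]
→ terminal payoff (3, 1).
(Ann's choice at the node after M-N-p is never reached on this path, so it doesn't affect the outcome.)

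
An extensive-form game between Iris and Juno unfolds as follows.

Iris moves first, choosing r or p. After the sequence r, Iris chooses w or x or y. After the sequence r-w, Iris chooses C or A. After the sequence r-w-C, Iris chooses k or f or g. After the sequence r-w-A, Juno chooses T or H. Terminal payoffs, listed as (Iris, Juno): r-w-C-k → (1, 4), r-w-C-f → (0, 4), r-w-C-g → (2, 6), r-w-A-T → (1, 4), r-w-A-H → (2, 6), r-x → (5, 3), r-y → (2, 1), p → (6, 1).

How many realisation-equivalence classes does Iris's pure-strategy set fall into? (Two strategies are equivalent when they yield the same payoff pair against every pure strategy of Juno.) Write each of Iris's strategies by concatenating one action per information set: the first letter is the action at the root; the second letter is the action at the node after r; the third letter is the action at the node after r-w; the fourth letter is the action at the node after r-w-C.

7

Iris has 36 pure strategies: rwCk, rwCf, rwCg, rwAk, rwAf, rwAg, rxCk, rxCf, rxCg, rxAk, rxAf, rxAg, ryCk, ryCf, ryCg, ryAk, ryAf, ryAg, pwCk, pwCf, pwCg, pwAk, pwAf, pwAg, pxCk, pxCf, pxCg, pxAk, pxAf, pxAg, pyCk, pyCf, pyCg, pyAk, pyAf, pyAg. Columns: T, H.
{rwCk} → row (1,4) (1,4)
{rwCf} → row (0,4) (0,4)
{rwCg} → row (2,6) (2,6)
{rwAk, rwAf, rwAg} → row (1,4) (2,6)
{rxCk, rxCf, rxCg, rxAk, rxAf, rxAg} → row (5,3) (5,3)
{ryCk, ryCf, ryCg, ryAk, ryAf, ryAg} → row (2,1) (2,1)
{pwCk, pwCf, pwCg, pwAk, pwAf, pwAg, pxCk, pxCf, pxCg, pxAk, pxAf, pxAg, pyCk, pyCf, pyCg, pyAk, pyAf, pyAg} → row (6,1) (6,1)
That's 7 distinct rows out of 36 strategies.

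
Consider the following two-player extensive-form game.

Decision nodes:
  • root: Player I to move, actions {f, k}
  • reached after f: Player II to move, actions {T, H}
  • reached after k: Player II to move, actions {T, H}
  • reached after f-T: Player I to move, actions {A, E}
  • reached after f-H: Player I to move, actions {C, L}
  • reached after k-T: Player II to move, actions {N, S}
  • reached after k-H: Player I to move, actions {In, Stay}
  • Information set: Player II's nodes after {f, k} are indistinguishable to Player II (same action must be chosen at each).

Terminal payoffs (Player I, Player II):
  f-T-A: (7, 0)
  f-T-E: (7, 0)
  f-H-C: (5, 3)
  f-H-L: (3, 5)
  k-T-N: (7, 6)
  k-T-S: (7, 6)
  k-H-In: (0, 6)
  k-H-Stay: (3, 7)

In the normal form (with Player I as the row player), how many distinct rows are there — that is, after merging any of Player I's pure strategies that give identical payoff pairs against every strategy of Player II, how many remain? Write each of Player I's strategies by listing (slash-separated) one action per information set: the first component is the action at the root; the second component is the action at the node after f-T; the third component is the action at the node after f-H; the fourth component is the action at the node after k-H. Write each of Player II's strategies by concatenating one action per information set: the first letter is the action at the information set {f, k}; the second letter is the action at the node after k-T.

4

Player I has 16 pure strategies: f/A/C/In, f/A/C/Stay, f/A/L/In, f/A/L/Stay, f/E/C/In, f/E/C/Stay, f/E/L/In, f/E/L/Stay, k/A/C/In, k/A/C/Stay, k/A/L/In, k/A/L/Stay, k/E/C/In, k/E/C/Stay, k/E/L/In, k/E/L/Stay. Columns: TN, TS, HN, HS.
{f/A/C/In, f/A/C/Stay, f/E/C/In, f/E/C/Stay} → row (7,0) (7,0) (5,3) (5,3)
{f/A/L/In, f/A/L/Stay, f/E/L/In, f/E/L/Stay} → row (7,0) (7,0) (3,5) (3,5)
{k/A/C/In, k/A/L/In, k/E/C/In, k/E/L/In} → row (7,6) (7,6) (0,6) (0,6)
{k/A/C/Stay, k/A/L/Stay, k/E/C/Stay, k/E/L/Stay} → row (7,6) (7,6) (3,7) (3,7)
That's 4 distinct rows out of 16 strategies.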